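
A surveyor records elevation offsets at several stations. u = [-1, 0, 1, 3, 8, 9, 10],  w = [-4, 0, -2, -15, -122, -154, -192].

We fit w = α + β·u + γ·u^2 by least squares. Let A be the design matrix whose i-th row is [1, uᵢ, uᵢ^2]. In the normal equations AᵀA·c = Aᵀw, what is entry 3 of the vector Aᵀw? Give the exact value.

-39623

Entry 3 ↔ basis u^2, so (Aᵀw)_{3} = Σᵢ (u^2)·wᵢ = (1)·(-4) + (0)·(0) + (1)·(-2) + (9)·(-15) + (64)·(-122) + (81)·(-154) + (100)·(-192) = -39623.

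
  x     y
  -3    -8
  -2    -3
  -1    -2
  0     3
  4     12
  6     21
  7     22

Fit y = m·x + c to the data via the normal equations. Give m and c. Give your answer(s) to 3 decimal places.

m = 2.961, c = 1.776

AᵀA·[m, c]ᵀ = Aᵀy reads: 115·m + 11·c = 360;  11·m + 7·c = 45.
Δ = 115·7 − 11² = 684.
m = (360·7 − 11·45)/684 = 225/76; c = (115·45 − 11·360)/684 = 135/76.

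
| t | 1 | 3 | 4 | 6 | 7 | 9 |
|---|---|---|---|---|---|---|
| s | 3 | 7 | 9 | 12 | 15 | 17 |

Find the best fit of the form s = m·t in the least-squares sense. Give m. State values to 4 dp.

With design matrix M, MᵀM = [[192]] and Mᵀs = [390]ᵀ.
m = 390/192 = 2.03125.

m = 2.0313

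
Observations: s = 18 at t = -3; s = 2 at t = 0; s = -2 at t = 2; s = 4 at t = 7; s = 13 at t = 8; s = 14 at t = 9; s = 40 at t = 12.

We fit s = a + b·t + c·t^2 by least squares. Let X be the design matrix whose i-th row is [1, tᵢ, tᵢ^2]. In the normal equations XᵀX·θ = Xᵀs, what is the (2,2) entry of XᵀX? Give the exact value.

Row 2 ↔ basis t, column 2 ↔ basis t, so (XᵀX)_{2,2} = Σᵢ (t)·(t) = (-3)·(-3) + (0)·(0) + (2)·(2) + (7)·(7) + (8)·(8) + (9)·(9) + (12)·(12) = 351.

351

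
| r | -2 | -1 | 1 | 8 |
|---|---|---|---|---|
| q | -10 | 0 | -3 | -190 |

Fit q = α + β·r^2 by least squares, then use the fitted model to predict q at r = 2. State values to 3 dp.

Sums needed: Σ1 = 4, Σr^2 = 70, Σr^2·r^2 = 4114.
Moment sums: Σq = -203, Σr^2·q = -12203.
det = 4·4114 − 70² = 11556.
α = ((-203)·4114 − 70·(-12203))/11556 = 1589/963; β = (4·(-12203) − 70·(-203))/11556 = -5767/1926.
At r = 2: q̂ = (1589/963)·(1) + (-5767/1926)·(4) = -1105/107.

q̂ = -10.327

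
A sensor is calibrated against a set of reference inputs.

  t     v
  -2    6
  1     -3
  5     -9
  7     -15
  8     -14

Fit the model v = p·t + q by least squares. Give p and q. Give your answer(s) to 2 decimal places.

p = -2.03, q = 0.73

Normal-equation sums: Σt·t = 143, Σt = 19, Σ1 = 5.
Right-hand side: Σt·v = -277, Σv = -35.
Normal equations: [[143, 19]; [19, 5]]·[p, q]ᵀ = [-277, -35]ᵀ.
det = 143·5 − 19² = 354.
p = ((-277)·5 − 19·(-35))/354 = -120/59; q = (143·(-35) − 19·(-277))/354 = 43/59.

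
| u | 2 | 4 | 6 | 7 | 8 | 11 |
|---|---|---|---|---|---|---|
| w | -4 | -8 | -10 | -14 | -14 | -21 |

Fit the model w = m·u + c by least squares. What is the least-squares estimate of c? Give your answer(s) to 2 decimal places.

c = -0.11

From the data, Σu·u = 290, Σu = 38, Σ1 = 6.
Moment sums: Σu·w = -541, Σw = -71.
Normal equations: [[290, 38]; [38, 6]]·[m, c]ᵀ = [-541, -71]ᵀ.
det = 290·6 − 38² = 296.
m = ((-541)·6 − 38·(-71))/296 = -137/74; c = (290·(-71) − 38·(-541))/296 = -4/37.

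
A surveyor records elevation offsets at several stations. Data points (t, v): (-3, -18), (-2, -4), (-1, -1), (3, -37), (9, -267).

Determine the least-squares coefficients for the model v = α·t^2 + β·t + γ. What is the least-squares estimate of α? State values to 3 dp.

α = -2.922

Forming MᵀM = [[6740, 720, 104]; [720, 104, 6]; [104, 6, 5]] and Mᵀv = [-22139, -2451, -327]ᵀ gives MᵀM·[α, β, γ]ᵀ = Mᵀv.
Solving the 3×3 system (Gaussian elimination) gives α = -324227/110964, β = -122075/36988, γ = -5261/7926.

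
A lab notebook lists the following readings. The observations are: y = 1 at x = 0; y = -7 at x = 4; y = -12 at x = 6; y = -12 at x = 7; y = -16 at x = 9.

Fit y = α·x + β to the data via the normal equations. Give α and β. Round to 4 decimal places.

With design matrix M, MᵀM = [[182, 26]; [26, 5]] and Mᵀy = [-328, -46]ᵀ.
det = 182·5 − 26² = 234.
α = ((-328)·5 − 26·(-46))/234 = -74/39; β = (182·(-46) − 26·(-328))/234 = 2/3.

α = -1.8974, β = 0.6667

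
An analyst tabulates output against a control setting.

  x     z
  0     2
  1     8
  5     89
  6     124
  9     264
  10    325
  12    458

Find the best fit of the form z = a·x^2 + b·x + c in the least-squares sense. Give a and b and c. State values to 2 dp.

a = 2.95, b = 2.66, c = 2.13

Setting ∂/∂a … = 0 gives: 39219·a + 3799·b + 387·c = 126533;  3799·a + 387·b + 43·c = 12319;  387·a + 43·b + 7·c = 1270.
(Σx^2·x^2 = 39219, Σx^2·x = 3799, Σx^2 = 387, Σx·x = 387, Σx = 43, Σ1 = 7, Σx^2·z = 126533, Σx·z = 12319, Σz = 1270.)
Solving the 3×3 system (Gaussian elimination) gives a = 124159/42116, b = 111865/42116, c = 22414/10529.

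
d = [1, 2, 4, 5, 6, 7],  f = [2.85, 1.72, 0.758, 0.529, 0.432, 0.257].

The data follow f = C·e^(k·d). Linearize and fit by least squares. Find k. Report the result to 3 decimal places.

Let Y = ln f. Fitting Y = k·d + ln C by least squares:
AᵀA = [[131.0000, 25.0000]; [25.0000, 6]], rhs = [-16.7069, -1.5222]ᵀ  (here Σd = 25.0000, Σ(d)² = 131.0000, Σln f = -1.5222, Σd·ln f = -16.7069).
Δ = 131.0000·6 − (25.0000)² = 161.0000; k = (-16.7069·6 − 25.0000·-1.5222)/161.0000 = -0.38625, ln C = (131.0000·-1.5222 − 25.0000·-16.7069)/161.0000 = 1.35567.

k = -0.386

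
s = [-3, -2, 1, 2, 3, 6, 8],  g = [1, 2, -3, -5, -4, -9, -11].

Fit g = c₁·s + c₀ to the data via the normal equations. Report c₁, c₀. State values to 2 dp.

c₁ = -1.18, c₀ = -1.62

Normal-equation sums: Σs·s = 127, Σs = 15, Σ1 = 7.
Right-hand side: Σs·g = -174, Σg = -29.
Normal equations: [[127, 15]; [15, 7]]·[c₁, c₀]ᵀ = [-174, -29]ᵀ.
Eliminating c₀: 7·(row 1) − 15·(row 2) gives 664·c₁ = 7·(-174) − 15·(-29) = -783, so c₁ = -783/664.
Then c₀ = ((-29) − 15·(-783/664))/7 = -1073/664.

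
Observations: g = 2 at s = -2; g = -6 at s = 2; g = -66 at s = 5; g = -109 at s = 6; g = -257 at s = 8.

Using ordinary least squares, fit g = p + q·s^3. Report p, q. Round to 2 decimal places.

p = -2.33, q = -0.50

With design matrix M, MᵀM = [[5, 853]; [853, 324553]] and Mᵀg = [-436, -163442]ᵀ.
Determinant 5·324553 − 853² = 895156.
p = ((-436)·324553 − 853·(-163442))/895156 = -1044541/447578; q = (5·(-163442) − 853·(-436))/895156 = -222651/447578.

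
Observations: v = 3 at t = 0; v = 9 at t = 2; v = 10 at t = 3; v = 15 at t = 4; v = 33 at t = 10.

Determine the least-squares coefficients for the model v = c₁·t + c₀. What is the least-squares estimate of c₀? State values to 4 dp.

c₀ = 2.4930

MᵀM·[c₁, c₀]ᵀ = Mᵀv reads: 129·c₁ + 19·c₀ = 438;  19·c₁ + 5·c₀ = 70.
(Σt·t = 129, Σt = 19, Σ1 = 5, Σt·v = 438, Σv = 70.)
det = 129·5 − 19² = 284.
c₁ = (438·5 − 19·70)/284 = 215/71; c₀ = (129·70 − 19·438)/284 = 177/71.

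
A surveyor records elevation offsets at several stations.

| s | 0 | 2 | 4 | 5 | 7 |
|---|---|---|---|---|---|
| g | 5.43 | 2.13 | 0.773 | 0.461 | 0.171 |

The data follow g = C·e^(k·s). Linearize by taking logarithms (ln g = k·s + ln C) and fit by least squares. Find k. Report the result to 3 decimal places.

Let Y = ln g. Fitting Y = k·s + ln C by least squares:
XᵀX = [[94.0000, 18.0000]; [18.0000, 5]], rhs = [-15.7521, -0.3499]ᵀ  (here Σs = 18.0000, Σ(s)² = 94.0000, Σln g = -0.3499, Σs·ln g = -15.7521).
Δ = 94.0000·5 − (18.0000)² = 146.0000; k = (-15.7521·5 − 18.0000·-0.3499)/146.0000 = -0.49632, ln C = (94.0000·-0.3499 − 18.0000·-15.7521)/146.0000 = 1.71678.

k = -0.496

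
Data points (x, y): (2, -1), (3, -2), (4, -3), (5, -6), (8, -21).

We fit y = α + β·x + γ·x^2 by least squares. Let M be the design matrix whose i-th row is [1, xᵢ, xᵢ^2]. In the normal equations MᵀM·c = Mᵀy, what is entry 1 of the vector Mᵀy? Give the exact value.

-33

Entry 1 ↔ basis 1, so (Mᵀy)_{1} = Σᵢ yᵢ = (1)·(-1) + (1)·(-2) + (1)·(-3) + (1)·(-6) + (1)·(-21) = -33.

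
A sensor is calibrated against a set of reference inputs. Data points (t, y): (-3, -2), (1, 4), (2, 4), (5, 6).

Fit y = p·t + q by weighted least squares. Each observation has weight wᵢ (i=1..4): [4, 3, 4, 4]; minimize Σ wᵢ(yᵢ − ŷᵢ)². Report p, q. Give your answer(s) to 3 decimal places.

Sums needed: Σwᵢ·t·t = 155, Σwᵢ·t = 19, Σwᵢ·1 = 15.
For AᵀWy: Σwᵢ·t·y = 188, Σwᵢ·y = 44.
So AᵀWA·[p, q]ᵀ = AᵀWy: [[155, 19]; [19, 15]]·[p, q]ᵀ = [188, 44]ᵀ.
det = 155·15 − 19² = 1964.
p = (188·15 − 19·44)/1964 = 496/491; q = (155·44 − 19·188)/1964 = 812/491.

p = 1.010, q = 1.654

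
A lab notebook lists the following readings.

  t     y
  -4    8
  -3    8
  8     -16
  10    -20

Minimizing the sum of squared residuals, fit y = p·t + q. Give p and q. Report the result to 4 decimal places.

p = -2.0724, q = 0.6992

Sums needed: Σt·t = 189, Σt = 11, Σ1 = 4.
For Mᵀy: Σt·y = -384, Σy = -20.
Normal equations: [[189, 11]; [11, 4]]·[p, q]ᵀ = [-384, -20]ᵀ.
Δ = 189·4 − 11² = 635.
p = ((-384)·4 − 11·(-20))/635 = -1316/635; q = (189·(-20) − 11·(-384))/635 = 444/635.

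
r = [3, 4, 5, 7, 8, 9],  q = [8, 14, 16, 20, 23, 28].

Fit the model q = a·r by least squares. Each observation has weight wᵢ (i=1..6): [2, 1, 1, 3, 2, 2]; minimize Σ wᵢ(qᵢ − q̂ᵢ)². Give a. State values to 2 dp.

The normal system AᵀWA·[a]ᵀ = AᵀWq is [[496]]·[a]ᵀ = [1476]ᵀ.
Hence a = 1476 / 496 ≈ 2.97581.

a = 2.98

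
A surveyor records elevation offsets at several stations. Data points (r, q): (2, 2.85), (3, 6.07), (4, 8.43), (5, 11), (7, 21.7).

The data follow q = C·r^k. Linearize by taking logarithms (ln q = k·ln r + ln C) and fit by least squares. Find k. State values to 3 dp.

Let Y = ln q. Fitting Y = k·ln r + ln C by least squares:
Σln r = 6.7334, Σ(ln r)² = 9.9861, Σln q = 10.4577, Σln r·ln q = 15.5099.
Equations: 9.9861·k + 6.7334·ln C = 15.5099;  6.7334·k + 5·ln C = 10.4577.
Slope k = (n·Σln r·ln q − Σln r·Σln q)/(n·Σ(ln r)² − (Σln r)²) = (5·15.5099 − 6.7334·10.4577)/4.5917 = 1.55360; ln C = (Σln q − k·Σln r)/n = -0.00067.

k = 1.554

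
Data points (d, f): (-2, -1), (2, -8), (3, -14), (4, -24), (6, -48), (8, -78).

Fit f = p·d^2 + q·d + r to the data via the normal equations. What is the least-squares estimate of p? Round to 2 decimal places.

p = -0.99

The normal system AᵀA·[p, q, r]ᵀ = Aᵀf is [[5761, 819, 133]; [819, 133, 21]; [133, 21, 6]]·[p, q, r]ᵀ = [-7266, -1064, -173]ᵀ.
Solving the 3×3 system (Gaussian elimination) gives p = -644/649, q = -1175/649, r = -325/649.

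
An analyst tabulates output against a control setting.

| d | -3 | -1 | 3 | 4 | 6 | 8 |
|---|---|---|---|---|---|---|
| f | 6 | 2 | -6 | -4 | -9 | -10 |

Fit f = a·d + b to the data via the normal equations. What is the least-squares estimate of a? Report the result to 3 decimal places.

a = -1.480

Normal-equation sums: Σd·d = 135, Σd = 17, Σ1 = 6.
Right-hand side: Σd·f = -188, Σf = -21.
Normal equations: [[135, 17]; [17, 6]]·[a, b]ᵀ = [-188, -21]ᵀ.
Determinant 135·6 − 17² = 521.
a = ((-188)·6 − 17·(-21))/521 = -771/521; b = (135·(-21) − 17·(-188))/521 = 361/521.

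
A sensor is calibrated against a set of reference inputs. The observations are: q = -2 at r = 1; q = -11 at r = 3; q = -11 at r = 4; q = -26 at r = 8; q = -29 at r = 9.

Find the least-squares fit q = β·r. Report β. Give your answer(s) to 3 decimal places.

Compute the Gram sums: Σr·r = 171.
For Xᵀq: Σr·q = -548.
So XᵀX·[β]ᵀ = Xᵀq: [[171]]·[β]ᵀ = [-548]ᵀ.
β = (-548)/171 = -3.20468.

β = -3.205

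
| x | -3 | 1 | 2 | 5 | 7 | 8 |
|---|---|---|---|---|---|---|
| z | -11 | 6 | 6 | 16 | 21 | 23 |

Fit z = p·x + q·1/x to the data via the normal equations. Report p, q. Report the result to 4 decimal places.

Compute the Gram sums: Σx·x = 152, Σx·1/x = 6, Σ1/x·1/x = 1014049/705600.
Right-hand side: Σx·z = 462, Σ1/x·z = 2609/120.
Δ = 152·(1014049/705600) − 6² = 16091731/88200.
p = (462·(1014049/705600) − 6·(2609/120))/(16091731/88200) = 188222559/64366924; q = (152·(2609/120) − 6·462)/(16091731/88200) = 46987080/16091731.

p = 2.9242, q = 2.9200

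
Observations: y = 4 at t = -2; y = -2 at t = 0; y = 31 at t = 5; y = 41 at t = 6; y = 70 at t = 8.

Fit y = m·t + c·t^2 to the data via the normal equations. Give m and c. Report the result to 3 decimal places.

m = 0.751, c = 1.013

The normal system AᵀA·[m, c]ᵀ = Aᵀy is [[129, 845]; [845, 6033]]·[m, c]ᵀ = [953, 6747]ᵀ.
det = 129·6033 − 845² = 64232.
m = (953·6033 − 845·6747)/64232 = 24117/32116; c = (129·6747 − 845·953)/64232 = 32539/32116.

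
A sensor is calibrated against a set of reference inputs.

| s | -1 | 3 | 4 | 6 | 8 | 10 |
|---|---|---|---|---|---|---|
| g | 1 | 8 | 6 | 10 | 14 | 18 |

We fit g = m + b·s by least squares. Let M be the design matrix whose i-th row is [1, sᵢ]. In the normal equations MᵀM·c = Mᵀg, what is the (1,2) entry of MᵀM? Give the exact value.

30

Row 1 ↔ basis 1, column 2 ↔ basis s, so (MᵀM)_{1,2} = Σᵢ s = (1)·(-1) + (1)·(3) + (1)·(4) + (1)·(6) + (1)·(8) + (1)·(10) = 30.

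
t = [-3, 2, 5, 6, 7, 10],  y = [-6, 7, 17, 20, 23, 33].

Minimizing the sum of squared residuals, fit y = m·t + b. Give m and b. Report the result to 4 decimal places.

From the data, Σt·t = 223, Σt = 27, Σ1 = 6.
Right-hand side: Σt·y = 728, Σy = 94.
det = 223·6 − 27² = 609.
m = (728·6 − 27·94)/609 = 610/203; b = (223·94 − 27·728)/609 = 1306/609.

m = 3.0049, b = 2.1445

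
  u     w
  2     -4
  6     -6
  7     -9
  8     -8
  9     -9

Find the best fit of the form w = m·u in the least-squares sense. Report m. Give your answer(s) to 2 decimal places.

m = -1.08

With design matrix A, AᵀA = [[234]] and Aᵀw = [-252]ᵀ.
m = (-252)/234 = -1.07692.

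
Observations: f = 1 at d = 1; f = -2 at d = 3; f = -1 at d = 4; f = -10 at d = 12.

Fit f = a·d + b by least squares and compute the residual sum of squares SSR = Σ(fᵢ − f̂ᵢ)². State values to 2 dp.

SSR = 1.99

Forming MᵀM = [[170, 20]; [20, 4]] and Mᵀf = [-129, -12]ᵀ gives MᵀM·[a, b]ᵀ = Mᵀf.
det = 170·4 − 20² = 280.
a = ((-129)·4 − 20·(-12))/280 = -69/70; b = (170·(-12) − 20·(-129))/280 = 27/14.
Residuals: 2/35, -34/35, 71/70, -1/10; SSR = 139/70.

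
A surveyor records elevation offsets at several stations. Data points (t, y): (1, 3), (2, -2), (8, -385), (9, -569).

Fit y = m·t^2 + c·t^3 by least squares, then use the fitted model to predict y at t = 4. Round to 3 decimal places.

Setting ∂/∂m … = 0 gives: 10674·m + 91850·c = -70734;  91850·m + 793650·c = -611934.
Eliminating c: 793650·(row 1) − 91850·(row 2) gives 34997600·m = 793650·(-70734) − 91850·(-611934) = 68098800, so m = 15477/7954.
Then c = ((-611934) − 91850·(15477/7954))/793650 = -2179101/2187350.
At t = 4: ŷ = (15477/7954)·(16) + (-2179101/2187350)·(64) = -35681832/1093675.

ŷ = -32.626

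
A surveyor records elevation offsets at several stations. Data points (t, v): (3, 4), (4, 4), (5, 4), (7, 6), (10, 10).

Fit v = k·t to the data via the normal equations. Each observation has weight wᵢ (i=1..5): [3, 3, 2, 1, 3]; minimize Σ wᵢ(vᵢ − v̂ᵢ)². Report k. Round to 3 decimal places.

k = 0.983

Sums needed: Σwᵢ·t·t = 474.
Moment sums: Σwᵢ·t·v = 466.
k = 466/474 = 0.983122.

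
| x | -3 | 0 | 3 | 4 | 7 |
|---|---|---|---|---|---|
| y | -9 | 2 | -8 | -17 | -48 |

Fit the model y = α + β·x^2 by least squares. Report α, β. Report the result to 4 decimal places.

The normal system AᵀA·[α, β]ᵀ = Aᵀy is [[5, 83]; [83, 2819]]·[α, β]ᵀ = [-80, -2777]ᵀ.
det = 5·2819 − 83² = 7206.
α = ((-80)·2819 − 83·(-2777))/7206 = 1657/2402; β = (5·(-2777) − 83·(-80))/7206 = -2415/2402.

α = 0.6898, β = -1.0054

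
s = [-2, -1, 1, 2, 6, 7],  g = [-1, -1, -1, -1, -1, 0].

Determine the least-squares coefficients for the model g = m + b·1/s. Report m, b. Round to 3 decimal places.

m = -0.835, b = 0.036

Forming XᵀX = [[6, 13/42]; [13/42, 4495/1764]] and Xᵀg = [-5, -1/6]ᵀ gives XᵀX·[m, b]ᵀ = Xᵀg.
Eliminating b: (4495/1764)·(row 1) − (13/42)·(row 2) gives (26801/1764)·m = (4495/1764)·(-5) − (13/42)·(-1/6) = -5596/441, so m = -22384/26801.
Then b = ((-1/6) − (13/42)·(-22384/26801))/(4495/1764) = 966/26801.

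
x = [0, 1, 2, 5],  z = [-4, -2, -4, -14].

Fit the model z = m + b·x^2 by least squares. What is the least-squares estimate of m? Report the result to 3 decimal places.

With design matrix M, MᵀM = [[4, 30]; [30, 642]] and Mᵀz = [-24, -368]ᵀ.
Determinant 4·642 − 30² = 1668.
m = ((-24)·642 − 30·(-368))/1668 = -364/139; b = (4·(-368) − 30·(-24))/1668 = -188/417.

m = -2.619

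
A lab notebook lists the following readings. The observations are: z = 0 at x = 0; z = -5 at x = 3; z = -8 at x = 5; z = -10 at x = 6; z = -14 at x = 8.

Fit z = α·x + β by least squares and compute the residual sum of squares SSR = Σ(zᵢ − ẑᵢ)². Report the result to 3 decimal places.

Forming MᵀM = [[134, 22]; [22, 5]] and Mᵀz = [-227, -37]ᵀ gives MᵀM·[α, β]ᵀ = Mᵀz.
Δ = 134·5 − 22² = 186.
α = ((-227)·5 − 22·(-37))/186 = -107/62; β = (134·(-37) − 22·(-227))/186 = 6/31.
Residuals: -6/31, -1/62, 27/62, 5/31, -12/31; SSR = 25/62.

SSR = 0.403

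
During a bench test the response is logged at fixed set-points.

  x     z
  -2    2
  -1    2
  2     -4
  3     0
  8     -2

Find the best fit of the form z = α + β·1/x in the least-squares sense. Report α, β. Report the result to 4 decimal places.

The normal system MᵀM·[α, β]ᵀ = Mᵀz is [[5, -13/24]; [-13/24, 937/576]]·[α, β]ᵀ = [-2, -21/4]ᵀ.
Determinant 5·(937/576) − (-13/24)² = 1129/144.
α = ((-2)·(937/576) − (-13/24)·(-21/4))/(1129/144) = -878/1129; β = (5·(-21/4) − (-13/24)·(-2))/(1129/144) = -3936/1129.

α = -0.7777, β = -3.4863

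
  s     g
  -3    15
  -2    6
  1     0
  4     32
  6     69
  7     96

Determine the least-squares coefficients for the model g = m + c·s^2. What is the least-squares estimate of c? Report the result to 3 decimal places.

c = 1.993

XᵀX·[m, c]ᵀ = Xᵀg reads: 6·m + 115·c = 218;  115·m + 4051·c = 7859.
(Σ1 = 6, Σs^2 = 115, Σs^2·s^2 = 4051, Σg = 218, Σs^2·g = 7859.)
Determinant 6·4051 − 115² = 11081.
m = (218·4051 − 115·7859)/11081 = -20667/11081; c = (6·7859 − 115·218)/11081 = 22084/11081.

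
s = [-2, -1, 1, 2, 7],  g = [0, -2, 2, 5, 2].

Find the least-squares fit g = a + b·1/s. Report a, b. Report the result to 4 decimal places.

a = 1.3252, b = 2.6172

From the data, Σ1 = 5, Σ1/s = 1/7, Σ1/s·1/s = 247/98.
Right-hand side: Σg = 7, Σ1/s·g = 95/14.
XᵀX·[a, b]ᵀ = Xᵀg becomes [[5, 1/7]; [1/7, 247/98]]·[a, b]ᵀ = [7, 95/14]ᵀ.
det = 5·(247/98) − (1/7)² = 1233/98.
a = (7·(247/98) − (1/7)·(95/14))/(1233/98) = 1634/1233; b = (5·(95/14) − (1/7)·7)/(1233/98) = 3227/1233.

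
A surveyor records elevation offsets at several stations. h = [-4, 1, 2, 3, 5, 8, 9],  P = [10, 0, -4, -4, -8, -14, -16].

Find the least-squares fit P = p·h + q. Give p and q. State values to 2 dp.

Entries of AᵀA: Σh·h = 200, Σh = 24, Σ1 = 7.
And Σh·P = -356, ΣP = -36.
So AᵀA·[p, q]ᵀ = AᵀP: [[200, 24]; [24, 7]]·[p, q]ᵀ = [-356, -36]ᵀ.
Eliminating q: 7·(row 1) − 24·(row 2) gives 824·p = 7·(-356) − 24·(-36) = -1628, so p = -407/206.
Then q = ((-36) − 24·(-407/206))/7 = 168/103.

p = -1.98, q = 1.63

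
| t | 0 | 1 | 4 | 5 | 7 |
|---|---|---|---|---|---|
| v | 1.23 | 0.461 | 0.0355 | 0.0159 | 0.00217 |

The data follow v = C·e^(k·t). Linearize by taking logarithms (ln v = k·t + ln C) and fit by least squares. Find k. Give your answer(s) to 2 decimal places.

k = -0.89

Linearized form: ln v = k·t + ln C. From the 5 transformed points,
Over the data: Σt = 17.0000, Σ(t)² = 91.0000, Σln v = -14.1800, Σt·ln v = -77.7656.
Normal system: [[91.0000, 17.0000]; [17.0000, 5]]·[k, ln C]ᵀ = [-77.7656, -14.1800]ᵀ.
Solving (det = 166.0000): k = -0.89017, ln C = 0.19056.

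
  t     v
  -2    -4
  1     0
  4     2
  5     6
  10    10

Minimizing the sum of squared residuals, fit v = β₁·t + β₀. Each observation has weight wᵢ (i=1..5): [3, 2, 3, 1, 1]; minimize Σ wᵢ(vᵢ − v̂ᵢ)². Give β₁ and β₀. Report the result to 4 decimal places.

Sums needed: Σwᵢ·t·t = 187, Σwᵢ·t = 23, Σwᵢ·1 = 10.
Moment sums: Σwᵢ·t·v = 178, Σwᵢ·v = 10.
XᵀWX·[β₁, β₀]ᵀ = XᵀWv becomes [[187, 23]; [23, 10]]·[β₁, β₀]ᵀ = [178, 10]ᵀ.
Δ = 187·10 − 23² = 1341.
β₁ = (178·10 − 23·10)/1341 = 1550/1341; β₀ = (187·10 − 23·178)/1341 = -2224/1341.

β₁ = 1.1559, β₀ = -1.6585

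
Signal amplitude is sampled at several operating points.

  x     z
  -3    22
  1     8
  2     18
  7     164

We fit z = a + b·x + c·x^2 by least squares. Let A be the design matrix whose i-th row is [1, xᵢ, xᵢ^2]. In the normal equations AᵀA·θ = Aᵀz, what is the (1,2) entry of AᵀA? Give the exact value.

Row 1 ↔ basis 1, column 2 ↔ basis x, so (AᵀA)_{1,2} = Σᵢ x = (1)·(-3) + (1)·(1) + (1)·(2) + (1)·(7) = 7.

7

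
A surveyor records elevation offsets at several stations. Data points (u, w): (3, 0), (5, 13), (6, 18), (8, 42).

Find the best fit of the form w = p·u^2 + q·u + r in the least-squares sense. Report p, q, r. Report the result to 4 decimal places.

p = 0.9167, q = -1.8141, r = -2.4808

Sums needed: Σu^2·u^2 = 6098, Σu^2·u = 880, Σu^2 = 134, Σu·u = 134, Σu = 22, Σ1 = 4.
Moment sums: Σu^2·w = 3661, Σu·w = 509, Σw = 73.
MᵀM·[p, q, r]ᵀ = Mᵀw becomes [[6098, 880, 134]; [880, 134, 22]; [134, 22, 4]]·[p, q, r]ᵀ = [3661, 509, 73]ᵀ.
Row-reducing yields p = 11/12, q = -283/156, r = -129/52.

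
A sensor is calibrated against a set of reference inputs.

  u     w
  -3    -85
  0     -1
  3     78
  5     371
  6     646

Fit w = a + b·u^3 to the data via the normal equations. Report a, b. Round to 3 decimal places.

a = -2.884, b = 3.001

The normal system AᵀA·[a, b]ᵀ = Aᵀw is [[5, 341]; [341, 63739]]·[a, b]ᵀ = [1009, 190312]ᵀ.
Eliminating b: 63739·(row 1) − 341·(row 2) gives 202414·a = 63739·1009 − 341·190312 = -583741, so a = -583741/202414.
Then b = (190312 − 341·(-583741/202414))/63739 = 607491/202414.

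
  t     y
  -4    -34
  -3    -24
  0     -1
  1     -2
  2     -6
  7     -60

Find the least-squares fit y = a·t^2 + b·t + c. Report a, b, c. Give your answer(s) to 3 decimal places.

a = -1.469, b = 2.102, c = -2.873

Setting ∂/∂a … = 0 gives: 2755·a + 261·b + 79·c = -3726;  261·a + 79·b + 3·c = -226;  79·a + 3·b + 6·c = -127.
(Σt^2·t^2 = 2755, Σt^2·t = 261, Σt^2 = 79, Σt·t = 79, Σt = 3, Σ1 = 6, Σt^2·y = -3726, Σt·y = -226, Σy = -127.)
Row-reducing yields a = -369535/251512, b = 528791/251512, c = -361261/125756.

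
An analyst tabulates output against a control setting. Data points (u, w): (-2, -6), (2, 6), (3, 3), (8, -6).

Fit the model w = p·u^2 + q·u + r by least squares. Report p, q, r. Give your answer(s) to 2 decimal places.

p = -0.43, q = 2.52, r = 0.94

The normal system AᵀA·[p, q, r]ᵀ = Aᵀw is [[4209, 539, 81]; [539, 81, 11]; [81, 11, 4]]·[p, q, r]ᵀ = [-357, -15, -3]ᵀ.
Inverting the 3×3 Gram matrix, [p, q, r]ᵀ = [-258/607, 1527/607, 570/607]ᵀ.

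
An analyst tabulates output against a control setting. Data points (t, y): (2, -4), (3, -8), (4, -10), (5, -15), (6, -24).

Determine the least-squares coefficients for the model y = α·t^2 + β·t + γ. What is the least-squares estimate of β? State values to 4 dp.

β = 2.7286

Normal-equation sums: Σt^2·t^2 = 2274, Σt^2·t = 440, Σt^2 = 90, Σt·t = 90, Σt = 20, Σ1 = 5.
For Xᵀy: Σt^2·y = -1487, Σt·y = -291, Σy = -61.
XᵀX·[α, β, γ]ᵀ = Xᵀy becomes [[2274, 440, 90]; [440, 90, 20]; [90, 20, 5]]·[α, β, γ]ᵀ = [-1487, -291, -61]ᵀ.
Row-reducing yields α = -13/14, β = 191/70, γ = -32/5.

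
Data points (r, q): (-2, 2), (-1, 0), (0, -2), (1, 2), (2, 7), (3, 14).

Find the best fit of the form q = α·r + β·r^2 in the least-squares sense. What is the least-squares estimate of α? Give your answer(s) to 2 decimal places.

The normal equations are: 19·α + 27·β = 54;  27·α + 115·β = 164.
Determinant 19·115 − 27² = 1456.
α = (54·115 − 27·164)/1456 = 891/728; β = (19·164 − 27·54)/1456 = 829/728.

α = 1.22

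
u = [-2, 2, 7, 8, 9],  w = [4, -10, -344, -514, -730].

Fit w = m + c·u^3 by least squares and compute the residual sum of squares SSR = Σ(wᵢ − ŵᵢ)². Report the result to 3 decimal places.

SSR = 3.110

Compute the Gram sums: Σ1 = 5, Σu^3 = 1584, Σu^3·u^3 = 911362.
Moment sums: Σw = -1594, Σu^3·w = -913442.
Normal equations: [[5, 1584]; [1584, 911362]]·[m, c]ᵀ = [-1594, -913442]ᵀ.
Eliminating c: 911362·(row 1) − 1584·(row 2) gives 2047754·m = 911362·(-1594) − 1584·(-913442) = -5818900, so m = -2909450/1023877.
Then c = ((-913442) − 1584·(-2909450/1023877))/911362 = -1021157/1023877.
Residuals: -1164298/1023877, 839936/1023877, 952613/1023877, -530944/1023877, -97307/1023877; SSR = 3183902/1023877.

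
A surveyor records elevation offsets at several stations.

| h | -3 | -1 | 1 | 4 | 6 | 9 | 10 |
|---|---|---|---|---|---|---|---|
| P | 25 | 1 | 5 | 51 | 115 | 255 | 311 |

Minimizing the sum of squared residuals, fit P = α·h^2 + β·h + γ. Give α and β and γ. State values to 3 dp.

α = 3.030, β = 0.910, γ = -0.011

The normal system XᵀX·[α, β, γ]ᵀ = XᵀP is [[18196, 1982, 244]; [1982, 244, 26]; [244, 26, 7]]·[α, β, γ]ᵀ = [56942, 6228, 763]ᵀ.
Solving the 3×3 system (Gaussian elimination) gives α = 160007/52801, β = 144167/158403, γ = -1711/158403.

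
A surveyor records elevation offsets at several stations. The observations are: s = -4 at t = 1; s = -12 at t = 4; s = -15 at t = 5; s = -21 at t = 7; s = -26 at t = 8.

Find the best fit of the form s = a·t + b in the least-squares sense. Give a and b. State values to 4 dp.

With design matrix A, AᵀA = [[155, 25]; [25, 5]] and Aᵀs = [-482, -78]ᵀ.
det = 155·5 − 25² = 150.
a = ((-482)·5 − 25·(-78))/150 = -46/15; b = (155·(-78) − 25·(-482))/150 = -4/15.

a = -3.0667, b = -0.2667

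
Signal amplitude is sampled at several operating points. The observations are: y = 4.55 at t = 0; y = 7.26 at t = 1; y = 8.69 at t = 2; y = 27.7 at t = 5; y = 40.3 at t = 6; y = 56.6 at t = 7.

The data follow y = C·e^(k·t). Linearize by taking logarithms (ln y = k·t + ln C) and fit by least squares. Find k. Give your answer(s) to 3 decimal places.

With ln yᵢ as the transformed response and tᵢ as the regressor:
Σt = 21.0000, Σ(t)² = 115.0000, Σln y = 16.7135, Σt·ln y = 73.3441.
Equations: 115.0000·k + 21.0000·ln C = 73.3441;  21.0000·k + 6·ln C = 16.7135.
Solving (det = 249.0000): k = 0.35776, ln C = 1.53343.

k = 0.358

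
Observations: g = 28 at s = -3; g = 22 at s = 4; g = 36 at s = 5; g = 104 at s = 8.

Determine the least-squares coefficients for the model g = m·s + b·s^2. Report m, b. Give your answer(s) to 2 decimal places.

m = -2.95, b = 2.01

Entries of MᵀM: Σs·s = 114, Σs·s^2 = 674, Σs^2·s^2 = 5058.
And Σs·g = 1016, Σs^2·g = 8160.
Δ = 114·5058 − 674² = 122336.
m = (1016·5058 − 674·8160)/122336 = -22557/7646; b = (114·8160 − 674·1016)/122336 = 15341/7646.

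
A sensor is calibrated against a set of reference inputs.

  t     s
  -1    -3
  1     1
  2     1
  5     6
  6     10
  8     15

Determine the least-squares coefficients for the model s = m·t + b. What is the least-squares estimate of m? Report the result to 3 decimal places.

The normal equations are: 131·m + 21·b = 216;  21·m + 6·b = 30.
(Σt·t = 131, Σt = 21, Σ1 = 6, Σt·s = 216, Σs = 30.)
Eliminating b: 6·(row 1) − 21·(row 2) gives 345·m = 6·216 − 21·30 = 666, so m = 222/115.
Then b = (30 − 21·(222/115))/6 = -202/115.

m = 1.930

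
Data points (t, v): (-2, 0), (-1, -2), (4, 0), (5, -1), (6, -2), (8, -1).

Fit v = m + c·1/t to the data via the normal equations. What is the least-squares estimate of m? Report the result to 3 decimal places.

Setting ∂/∂m … = 0 gives: 6·m + (-91/120)·c = -6;  (-91/120)·m + (20101/14400)·c = 161/120.
(Σ1 = 6, Σ1/t = -91/120, Σ1/t·1/t = 20101/14400, Σv = -6, Σ1/t·v = 161/120.)
Eliminating c: (20101/14400)·(row 1) − (-91/120)·(row 2) gives (4493/576)·m = (20101/14400)·(-6) − (-91/120)·(161/120) = -21191/2880, so m = -21191/22465.
Then c = ((161/120) − (-91/120)·(-21191/22465))/(20101/14400) = 2016/4493.

m = -0.943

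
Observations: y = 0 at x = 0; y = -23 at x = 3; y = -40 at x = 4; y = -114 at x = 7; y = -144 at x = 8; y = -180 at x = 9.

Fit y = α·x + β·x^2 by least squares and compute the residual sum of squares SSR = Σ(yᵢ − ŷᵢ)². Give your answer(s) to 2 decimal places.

Compute the Gram sums: Σx·x = 219, Σx·x^2 = 1675, Σx^2·x^2 = 13395.
For Aᵀy: Σx·y = -3799, Σx^2·y = -30229.
AᵀA·[α, β]ᵀ = Aᵀy becomes [[219, 1675]; [1675, 13395]]·[α, β]ᵀ = [-3799, -30229]ᵀ.
Δ = 219·13395 − 1675² = 127880.
α = ((-3799)·13395 − 1675·(-30229))/127880 = -25403/12788; β = (219·(-30229) − 1675·(-3799))/127880 = -128413/63940.
Residuals: 0, 33071/31970, 1267/15985, -53909/31970, 6798/15985, 8847/15985; SSR = 140889/31970.

SSR = 4.41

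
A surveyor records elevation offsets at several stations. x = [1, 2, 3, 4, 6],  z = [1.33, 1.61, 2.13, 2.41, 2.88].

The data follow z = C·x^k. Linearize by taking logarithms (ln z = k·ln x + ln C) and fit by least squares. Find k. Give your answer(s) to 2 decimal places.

Taking logs, ln z = k·ln x + ln C, so regress ln z on ln x.
Σln x = 4.9698, Σ(ln x)² = 6.8196, Σln z = 3.4550, Σln x·ln z = 4.2755.
Equations: 6.8196·k + 4.9698·ln C = 4.2755;  4.9698·k + 5·ln C = 3.4550.
Slope k = (n·Σln x·ln z − Σln x·Σln z)/(n·Σ(ln x)² − (Σln x)²) = (5·4.2755 − 4.9698·3.4550)/9.3990 = 0.44761; ln C = (Σln z − k·Σln x)/n = 0.24608.

k = 0.45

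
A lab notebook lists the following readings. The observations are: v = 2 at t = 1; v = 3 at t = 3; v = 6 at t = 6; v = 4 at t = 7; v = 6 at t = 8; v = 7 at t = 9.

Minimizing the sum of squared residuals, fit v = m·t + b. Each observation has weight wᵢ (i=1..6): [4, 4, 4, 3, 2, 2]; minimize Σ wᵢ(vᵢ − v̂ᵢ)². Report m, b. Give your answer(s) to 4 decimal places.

Compute the Gram sums: Σwᵢ·t·t = 621, Σwᵢ·t = 95, Σwᵢ·1 = 19.
And Σwᵢ·t·v = 494, Σwᵢ·v = 82.
Δ = 621·19 − 95² = 2774.
m = (494·19 − 95·82)/2774 = 42/73; b = (621·82 − 95·494)/2774 = 1996/1387.

m = 0.5753, b = 1.4391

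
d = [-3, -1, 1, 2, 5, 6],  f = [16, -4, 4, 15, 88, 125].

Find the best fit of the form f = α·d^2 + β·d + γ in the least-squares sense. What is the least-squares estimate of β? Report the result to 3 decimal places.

β = 2.962

Forming MᵀM = [[2020, 322, 76]; [322, 76, 10]; [76, 10, 6]] and Mᵀf = [6904, 1180, 244]ᵀ gives MᵀM·[α, β, γ]ᵀ = Mᵀf.
Inverting the 3×3 Gram matrix, [α, β, γ]ᵀ = [3760/1229, 3640/1229, -3714/1229]ᵀ.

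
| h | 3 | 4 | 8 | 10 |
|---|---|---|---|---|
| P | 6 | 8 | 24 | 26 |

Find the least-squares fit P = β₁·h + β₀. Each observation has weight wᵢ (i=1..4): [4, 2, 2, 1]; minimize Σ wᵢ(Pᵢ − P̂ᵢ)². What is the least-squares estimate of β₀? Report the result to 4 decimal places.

β₀ = -3.8978

Compute the Gram sums: Σwᵢ·h·h = 296, Σwᵢ·h = 46, Σwᵢ·1 = 9.
Moment sums: Σwᵢ·h·P = 780, Σwᵢ·P = 114.
AᵀWA·[β₁, β₀]ᵀ = AᵀWP becomes [[296, 46]; [46, 9]]·[β₁, β₀]ᵀ = [780, 114]ᵀ.
det = 296·9 − 46² = 548.
β₁ = (780·9 − 46·114)/548 = 444/137; β₀ = (296·114 − 46·780)/548 = -534/137.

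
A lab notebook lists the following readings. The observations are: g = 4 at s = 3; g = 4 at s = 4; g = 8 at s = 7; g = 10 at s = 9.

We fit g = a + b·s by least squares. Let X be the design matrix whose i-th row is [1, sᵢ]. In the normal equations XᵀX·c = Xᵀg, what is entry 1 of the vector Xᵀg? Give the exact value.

Entry 1 ↔ basis 1, so (Xᵀg)_{1} = Σᵢ gᵢ = (1)·(4) + (1)·(4) + (1)·(8) + (1)·(10) = 26.

26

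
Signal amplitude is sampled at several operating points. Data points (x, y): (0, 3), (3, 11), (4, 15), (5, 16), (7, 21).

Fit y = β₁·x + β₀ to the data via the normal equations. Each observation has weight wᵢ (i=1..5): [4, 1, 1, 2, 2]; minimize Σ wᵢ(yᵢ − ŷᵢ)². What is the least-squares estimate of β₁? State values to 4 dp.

β₁ = 2.5982

Entries of AᵀWA: Σwᵢ·x·x = 173, Σwᵢ·x = 31, Σwᵢ·1 = 10.
And Σwᵢ·x·y = 547, Σwᵢ·y = 112.
AᵀWA·[β₁, β₀]ᵀ = AᵀWy becomes [[173, 31]; [31, 10]]·[β₁, β₀]ᵀ = [547, 112]ᵀ.
det = 173·10 − 31² = 769.
β₁ = (547·10 − 31·112)/769 = 1998/769; β₀ = (173·112 − 31·547)/769 = 2419/769.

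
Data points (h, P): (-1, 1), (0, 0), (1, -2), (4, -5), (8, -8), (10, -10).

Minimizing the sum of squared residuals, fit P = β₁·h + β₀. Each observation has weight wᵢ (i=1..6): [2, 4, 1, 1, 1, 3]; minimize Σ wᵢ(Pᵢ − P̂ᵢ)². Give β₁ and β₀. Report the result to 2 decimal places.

With design matrix X, XᵀWX = [[383, 41]; [41, 12]] and XᵀWP = [-388, -43]ᵀ.
Eliminating β₀: 12·(row 1) − 41·(row 2) gives 2915·β₁ = 12·(-388) − 41·(-43) = -2893, so β₁ = -263/265.
Then β₀ = ((-43) − 41·(-263/265))/12 = -51/265.

β₁ = -0.99, β₀ = -0.19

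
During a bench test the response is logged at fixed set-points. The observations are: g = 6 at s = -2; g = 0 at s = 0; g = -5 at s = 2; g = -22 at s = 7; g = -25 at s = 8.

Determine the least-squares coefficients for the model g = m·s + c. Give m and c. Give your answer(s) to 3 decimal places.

m = -3.132, c = 0.195

From the data, Σs·s = 121, Σs = 15, Σ1 = 5.
And Σs·g = -376, Σg = -46.
det = 121·5 − 15² = 380.
m = ((-376)·5 − 15·(-46))/380 = -119/38; c = (121·(-46) − 15·(-376))/380 = 37/190.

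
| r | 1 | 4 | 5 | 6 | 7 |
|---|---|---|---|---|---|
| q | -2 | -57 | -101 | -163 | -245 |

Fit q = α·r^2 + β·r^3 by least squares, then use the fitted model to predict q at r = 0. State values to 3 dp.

Normal-equation sums: Σr^2·r^2 = 4579, Σr^2·r^3 = 28733, Σr^3·r^3 = 184027.
For Aᵀq: Σr^2·q = -21312, Σr^3·q = -135518.
Δ = 4579·184027 − 28733² = 17074344.
α = ((-21312)·184027 − 28733·(-135518))/17074344 = -14072365/8537172; β = (4579·(-135518) − 28733·(-21312))/17074344 = -4089613/8537172.
At r = 0: q̂ = (-14072365/8537172)·(0) + (-4089613/8537172)·(0) = 0.

q̂ = 0.000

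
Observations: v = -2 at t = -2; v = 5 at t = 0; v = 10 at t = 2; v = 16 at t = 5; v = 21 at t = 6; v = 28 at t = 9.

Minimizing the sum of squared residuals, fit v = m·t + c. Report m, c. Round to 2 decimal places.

m = 2.66, c = 4.12

Normal-equation sums: Σt·t = 150, Σt = 20, Σ1 = 6.
For Mᵀv: Σt·v = 482, Σv = 78.
Δ = 150·6 − 20² = 500.
m = (482·6 − 20·78)/500 = 333/125; c = (150·78 − 20·482)/500 = 103/25.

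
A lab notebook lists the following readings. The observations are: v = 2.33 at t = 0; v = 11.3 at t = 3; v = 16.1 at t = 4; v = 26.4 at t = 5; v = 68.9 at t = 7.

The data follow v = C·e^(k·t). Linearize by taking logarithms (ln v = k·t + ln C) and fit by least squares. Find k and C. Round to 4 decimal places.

k = 0.4804, C = 2.4246

With ln vᵢ as the transformed response and tᵢ as the regressor:
Σt = 19.0000, Σ(t)² = 99.0000, Σln v = 13.5555, Σt·ln v = 64.3851.
Normal system: [[99.0000, 19.0000]; [19.0000, 5]]·[k, ln C]ᵀ = [64.3851, 13.5555]ᵀ.
Slope k = (n·Σt·ln v − Σt·Σln v)/(n·Σ(t)² − (Σt)²) = (5·64.3851 − 19.0000·13.5555)/134.0000 = 0.48038; ln C = (Σln v − k·Σt)/n = 0.88566, so C = exp(0.88566) = 2.42459.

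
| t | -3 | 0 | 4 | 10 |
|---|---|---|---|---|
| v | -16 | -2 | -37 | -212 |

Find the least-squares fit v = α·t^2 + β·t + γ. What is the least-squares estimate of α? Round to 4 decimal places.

Entries of MᵀM: Σt^2·t^2 = 10337, Σt^2·t = 1037, Σt^2 = 125, Σt·t = 125, Σt = 11, Σ1 = 4.
For Mᵀv: Σt^2·v = -21936, Σt·v = -2220, Σv = -267.
Normal equations: [[10337, 1037, 125]; [1037, 125, 11]; [125, 11, 4]]·[α, β, γ]ᵀ = [-21936, -2220, -267]ᵀ.
Inverting the 3×3 Gram matrix, [α, β, γ]ᵀ = [-171913/85812, -87773/85812, -19049/14302]ᵀ.

α = -2.0034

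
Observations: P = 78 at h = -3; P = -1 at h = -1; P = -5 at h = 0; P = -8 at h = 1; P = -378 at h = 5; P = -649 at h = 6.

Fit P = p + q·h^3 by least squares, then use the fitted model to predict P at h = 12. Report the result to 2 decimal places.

P̂ = -5166.35

From the data, Σ1 = 6, Σh^3 = 314, Σh^3·h^3 = 63012.
And ΣP = -963, Σh^3·P = -189547.
Eliminating q: 63012·(row 1) − 314·(row 2) gives 279476·p = 63012·(-963) − 314·(-189547) = -1162798, so p = -581399/139738.
Then q = ((-189547) − 314·(-581399/139738))/63012 = -208725/69869.
At h = 12: P̂ = (-581399/139738)·(1) + (-208725/69869)·(1728) = -721934999/139738.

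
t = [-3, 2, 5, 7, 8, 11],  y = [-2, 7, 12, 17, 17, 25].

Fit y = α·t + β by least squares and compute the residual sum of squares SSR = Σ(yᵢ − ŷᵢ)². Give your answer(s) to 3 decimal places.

SSR = 3.727

The normal system MᵀM·[α, β]ᵀ = Mᵀy is [[272, 30]; [30, 6]]·[α, β]ᵀ = [610, 76]ᵀ.
det = 272·6 − 30² = 732.
α = (610·6 − 30·76)/732 = 115/61; β = (272·76 − 30·610)/732 = 593/183.
Residuals: 76/183, -2/183, -2/3, 103/183, -242/183, 187/183; SSR = 682/183.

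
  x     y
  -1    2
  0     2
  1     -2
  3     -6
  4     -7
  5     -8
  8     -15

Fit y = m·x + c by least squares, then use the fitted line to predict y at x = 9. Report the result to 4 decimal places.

ŷ = -16.6359

MᵀM·[m, c]ᵀ = Mᵀy reads: 116·m + 20·c = -210;  20·m + 7·c = -34.
(Σx·x = 116, Σx = 20, Σ1 = 7, Σx·y = -210, Σy = -34.)
det = 116·7 − 20² = 412.
m = ((-210)·7 − 20·(-34))/412 = -395/206; c = (116·(-34) − 20·(-210))/412 = 64/103.
At x = 9: ŷ = (-395/206)·(9) + (64/103)·(1) = -3427/206.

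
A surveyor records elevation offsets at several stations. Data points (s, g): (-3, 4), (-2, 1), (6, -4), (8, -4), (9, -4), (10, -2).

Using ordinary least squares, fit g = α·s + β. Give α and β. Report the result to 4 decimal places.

α = -0.5143, β = 0.9000

Entries of MᵀM: Σs·s = 294, Σs = 28, Σ1 = 6.
Moment sums: Σs·g = -126, Σg = -9.
Normal equations: [[294, 28]; [28, 6]]·[α, β]ᵀ = [-126, -9]ᵀ.
det = 294·6 − 28² = 980.
α = ((-126)·6 − 28·(-9))/980 = -18/35; β = (294·(-9) − 28·(-126))/980 = 9/10.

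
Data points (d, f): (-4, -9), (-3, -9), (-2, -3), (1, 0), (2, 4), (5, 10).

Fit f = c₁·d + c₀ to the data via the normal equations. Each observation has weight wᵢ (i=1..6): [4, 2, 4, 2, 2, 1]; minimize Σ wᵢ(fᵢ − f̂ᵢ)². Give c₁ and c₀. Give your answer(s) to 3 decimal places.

c₁ = 2.086, c₀ = -0.558

Sums needed: Σwᵢ·d·d = 133, Σwᵢ·d = -19, Σwᵢ·1 = 15.
Right-hand side: Σwᵢ·d·f = 288, Σwᵢ·f = -48.
So AᵀWA·[c₁, c₀]ᵀ = AᵀWf: [[133, -19]; [-19, 15]]·[c₁, c₀]ᵀ = [288, -48]ᵀ.
det = 133·15 − (-19)² = 1634.
c₁ = (288·15 − (-19)·(-48))/1634 = 1704/817; c₀ = (133·(-48) − (-19)·288)/1634 = -24/43.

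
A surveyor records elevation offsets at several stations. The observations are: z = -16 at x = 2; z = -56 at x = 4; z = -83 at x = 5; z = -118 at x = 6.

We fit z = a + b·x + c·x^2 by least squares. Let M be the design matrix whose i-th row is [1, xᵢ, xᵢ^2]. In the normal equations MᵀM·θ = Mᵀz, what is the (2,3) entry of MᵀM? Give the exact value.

Row 2 ↔ basis x, column 3 ↔ basis x^2, so (MᵀM)_{2,3} = Σᵢ (x)·(x^2) = (2)·(4) + (4)·(16) + (5)·(25) + (6)·(36) = 413.

413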